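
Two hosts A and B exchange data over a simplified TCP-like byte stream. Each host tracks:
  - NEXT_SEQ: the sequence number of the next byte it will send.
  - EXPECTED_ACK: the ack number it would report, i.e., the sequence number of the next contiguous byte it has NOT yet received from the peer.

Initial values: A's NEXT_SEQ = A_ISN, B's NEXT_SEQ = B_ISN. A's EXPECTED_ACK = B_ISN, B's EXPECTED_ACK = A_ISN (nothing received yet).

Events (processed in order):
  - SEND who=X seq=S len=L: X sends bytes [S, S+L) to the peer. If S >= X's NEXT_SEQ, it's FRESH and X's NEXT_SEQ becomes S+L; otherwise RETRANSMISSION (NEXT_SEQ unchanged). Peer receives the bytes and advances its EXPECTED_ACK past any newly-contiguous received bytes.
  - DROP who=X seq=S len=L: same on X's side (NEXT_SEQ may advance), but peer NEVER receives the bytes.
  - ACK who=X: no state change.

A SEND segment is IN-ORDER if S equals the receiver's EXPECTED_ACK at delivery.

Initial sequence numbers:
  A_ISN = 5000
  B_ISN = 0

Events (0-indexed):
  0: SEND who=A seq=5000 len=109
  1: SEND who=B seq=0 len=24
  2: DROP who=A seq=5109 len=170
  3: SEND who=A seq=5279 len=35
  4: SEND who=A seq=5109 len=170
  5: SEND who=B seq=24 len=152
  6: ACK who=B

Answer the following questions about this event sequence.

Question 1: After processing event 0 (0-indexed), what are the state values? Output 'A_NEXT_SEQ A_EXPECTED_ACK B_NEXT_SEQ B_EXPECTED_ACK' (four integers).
After event 0: A_seq=5109 A_ack=0 B_seq=0 B_ack=5109

5109 0 0 5109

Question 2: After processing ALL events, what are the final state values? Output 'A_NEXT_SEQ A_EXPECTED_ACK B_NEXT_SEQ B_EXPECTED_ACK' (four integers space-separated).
After event 0: A_seq=5109 A_ack=0 B_seq=0 B_ack=5109
After event 1: A_seq=5109 A_ack=24 B_seq=24 B_ack=5109
After event 2: A_seq=5279 A_ack=24 B_seq=24 B_ack=5109
After event 3: A_seq=5314 A_ack=24 B_seq=24 B_ack=5109
After event 4: A_seq=5314 A_ack=24 B_seq=24 B_ack=5314
After event 5: A_seq=5314 A_ack=176 B_seq=176 B_ack=5314
After event 6: A_seq=5314 A_ack=176 B_seq=176 B_ack=5314

Answer: 5314 176 176 5314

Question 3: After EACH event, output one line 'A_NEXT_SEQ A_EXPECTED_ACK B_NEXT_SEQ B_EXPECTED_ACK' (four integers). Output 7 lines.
5109 0 0 5109
5109 24 24 5109
5279 24 24 5109
5314 24 24 5109
5314 24 24 5314
5314 176 176 5314
5314 176 176 5314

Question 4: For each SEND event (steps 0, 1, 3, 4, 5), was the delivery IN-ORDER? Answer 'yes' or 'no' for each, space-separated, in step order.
Step 0: SEND seq=5000 -> in-order
Step 1: SEND seq=0 -> in-order
Step 3: SEND seq=5279 -> out-of-order
Step 4: SEND seq=5109 -> in-order
Step 5: SEND seq=24 -> in-order

Answer: yes yes no yes yes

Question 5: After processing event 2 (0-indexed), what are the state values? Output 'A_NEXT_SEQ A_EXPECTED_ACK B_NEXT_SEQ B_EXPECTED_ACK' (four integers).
After event 0: A_seq=5109 A_ack=0 B_seq=0 B_ack=5109
After event 1: A_seq=5109 A_ack=24 B_seq=24 B_ack=5109
After event 2: A_seq=5279 A_ack=24 B_seq=24 B_ack=5109

5279 24 24 5109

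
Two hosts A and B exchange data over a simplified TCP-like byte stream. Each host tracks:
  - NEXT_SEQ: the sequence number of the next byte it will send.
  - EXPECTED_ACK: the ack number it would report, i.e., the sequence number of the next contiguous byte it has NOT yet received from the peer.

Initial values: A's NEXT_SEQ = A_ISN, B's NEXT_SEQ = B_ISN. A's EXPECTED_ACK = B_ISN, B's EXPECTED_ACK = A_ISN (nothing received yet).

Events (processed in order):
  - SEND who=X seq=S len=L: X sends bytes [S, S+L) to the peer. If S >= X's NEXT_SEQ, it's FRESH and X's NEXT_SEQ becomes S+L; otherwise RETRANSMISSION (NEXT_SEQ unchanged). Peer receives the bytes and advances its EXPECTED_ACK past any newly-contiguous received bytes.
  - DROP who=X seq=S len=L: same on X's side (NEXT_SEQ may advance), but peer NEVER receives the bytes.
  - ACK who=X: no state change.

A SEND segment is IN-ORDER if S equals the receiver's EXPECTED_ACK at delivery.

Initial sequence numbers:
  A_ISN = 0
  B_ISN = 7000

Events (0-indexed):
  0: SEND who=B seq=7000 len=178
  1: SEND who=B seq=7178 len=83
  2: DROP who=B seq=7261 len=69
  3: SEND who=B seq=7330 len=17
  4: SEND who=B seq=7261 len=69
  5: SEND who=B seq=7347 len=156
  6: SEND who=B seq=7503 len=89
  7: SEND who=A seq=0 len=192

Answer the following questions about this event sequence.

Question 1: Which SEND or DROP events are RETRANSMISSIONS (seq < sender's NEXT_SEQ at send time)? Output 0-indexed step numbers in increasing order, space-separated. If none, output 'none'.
Answer: 4

Derivation:
Step 0: SEND seq=7000 -> fresh
Step 1: SEND seq=7178 -> fresh
Step 2: DROP seq=7261 -> fresh
Step 3: SEND seq=7330 -> fresh
Step 4: SEND seq=7261 -> retransmit
Step 5: SEND seq=7347 -> fresh
Step 6: SEND seq=7503 -> fresh
Step 7: SEND seq=0 -> fresh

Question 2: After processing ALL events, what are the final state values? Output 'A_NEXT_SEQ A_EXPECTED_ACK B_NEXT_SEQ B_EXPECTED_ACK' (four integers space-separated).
After event 0: A_seq=0 A_ack=7178 B_seq=7178 B_ack=0
After event 1: A_seq=0 A_ack=7261 B_seq=7261 B_ack=0
After event 2: A_seq=0 A_ack=7261 B_seq=7330 B_ack=0
After event 3: A_seq=0 A_ack=7261 B_seq=7347 B_ack=0
After event 4: A_seq=0 A_ack=7347 B_seq=7347 B_ack=0
After event 5: A_seq=0 A_ack=7503 B_seq=7503 B_ack=0
After event 6: A_seq=0 A_ack=7592 B_seq=7592 B_ack=0
After event 7: A_seq=192 A_ack=7592 B_seq=7592 B_ack=192

Answer: 192 7592 7592 192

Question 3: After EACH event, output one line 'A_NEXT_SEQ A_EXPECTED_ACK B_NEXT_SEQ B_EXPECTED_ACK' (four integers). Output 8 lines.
0 7178 7178 0
0 7261 7261 0
0 7261 7330 0
0 7261 7347 0
0 7347 7347 0
0 7503 7503 0
0 7592 7592 0
192 7592 7592 192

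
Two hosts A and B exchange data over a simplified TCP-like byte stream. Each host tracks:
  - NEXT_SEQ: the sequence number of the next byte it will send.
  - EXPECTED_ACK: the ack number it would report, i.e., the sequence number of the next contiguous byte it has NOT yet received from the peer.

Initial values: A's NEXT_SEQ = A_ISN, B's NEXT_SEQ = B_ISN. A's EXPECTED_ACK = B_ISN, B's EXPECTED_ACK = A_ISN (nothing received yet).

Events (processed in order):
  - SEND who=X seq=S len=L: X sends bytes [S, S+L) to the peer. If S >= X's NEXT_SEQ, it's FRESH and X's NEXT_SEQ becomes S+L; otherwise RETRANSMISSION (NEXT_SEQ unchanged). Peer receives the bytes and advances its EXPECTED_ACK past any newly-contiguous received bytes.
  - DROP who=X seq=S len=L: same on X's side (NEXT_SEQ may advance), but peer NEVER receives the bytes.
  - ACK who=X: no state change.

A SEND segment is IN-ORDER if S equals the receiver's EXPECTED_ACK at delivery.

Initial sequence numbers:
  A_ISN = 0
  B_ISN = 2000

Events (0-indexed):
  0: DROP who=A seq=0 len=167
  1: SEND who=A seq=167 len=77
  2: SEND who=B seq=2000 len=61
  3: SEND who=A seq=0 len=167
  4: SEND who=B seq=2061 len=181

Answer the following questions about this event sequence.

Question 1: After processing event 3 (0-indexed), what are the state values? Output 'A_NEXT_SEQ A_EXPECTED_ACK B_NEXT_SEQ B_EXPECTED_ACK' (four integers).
After event 0: A_seq=167 A_ack=2000 B_seq=2000 B_ack=0
After event 1: A_seq=244 A_ack=2000 B_seq=2000 B_ack=0
After event 2: A_seq=244 A_ack=2061 B_seq=2061 B_ack=0
After event 3: A_seq=244 A_ack=2061 B_seq=2061 B_ack=244

244 2061 2061 244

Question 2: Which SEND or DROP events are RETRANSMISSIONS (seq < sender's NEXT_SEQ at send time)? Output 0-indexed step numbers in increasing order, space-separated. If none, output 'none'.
Step 0: DROP seq=0 -> fresh
Step 1: SEND seq=167 -> fresh
Step 2: SEND seq=2000 -> fresh
Step 3: SEND seq=0 -> retransmit
Step 4: SEND seq=2061 -> fresh

Answer: 3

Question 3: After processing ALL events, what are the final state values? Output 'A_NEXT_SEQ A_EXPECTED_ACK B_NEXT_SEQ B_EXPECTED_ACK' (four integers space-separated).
Answer: 244 2242 2242 244

Derivation:
After event 0: A_seq=167 A_ack=2000 B_seq=2000 B_ack=0
After event 1: A_seq=244 A_ack=2000 B_seq=2000 B_ack=0
After event 2: A_seq=244 A_ack=2061 B_seq=2061 B_ack=0
After event 3: A_seq=244 A_ack=2061 B_seq=2061 B_ack=244
After event 4: A_seq=244 A_ack=2242 B_seq=2242 B_ack=244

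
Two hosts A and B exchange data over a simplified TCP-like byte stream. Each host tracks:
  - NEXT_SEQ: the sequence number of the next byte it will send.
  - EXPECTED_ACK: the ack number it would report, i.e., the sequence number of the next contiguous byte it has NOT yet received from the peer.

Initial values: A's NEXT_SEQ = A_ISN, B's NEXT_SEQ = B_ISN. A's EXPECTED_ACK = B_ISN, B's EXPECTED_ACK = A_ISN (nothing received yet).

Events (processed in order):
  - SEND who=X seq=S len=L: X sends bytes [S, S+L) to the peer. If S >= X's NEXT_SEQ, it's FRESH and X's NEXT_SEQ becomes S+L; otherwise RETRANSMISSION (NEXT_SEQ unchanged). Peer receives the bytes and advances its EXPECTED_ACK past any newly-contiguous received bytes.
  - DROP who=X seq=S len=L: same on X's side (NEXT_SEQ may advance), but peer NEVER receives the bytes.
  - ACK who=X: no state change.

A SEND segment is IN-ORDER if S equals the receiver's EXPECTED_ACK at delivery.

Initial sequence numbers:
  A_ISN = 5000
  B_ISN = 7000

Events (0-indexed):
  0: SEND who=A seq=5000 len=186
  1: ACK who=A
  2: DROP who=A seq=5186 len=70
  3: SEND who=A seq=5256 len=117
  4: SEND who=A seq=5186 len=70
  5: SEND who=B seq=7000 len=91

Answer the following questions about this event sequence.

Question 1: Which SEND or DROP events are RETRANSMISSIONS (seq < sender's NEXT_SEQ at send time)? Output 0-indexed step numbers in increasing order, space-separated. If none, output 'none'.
Step 0: SEND seq=5000 -> fresh
Step 2: DROP seq=5186 -> fresh
Step 3: SEND seq=5256 -> fresh
Step 4: SEND seq=5186 -> retransmit
Step 5: SEND seq=7000 -> fresh

Answer: 4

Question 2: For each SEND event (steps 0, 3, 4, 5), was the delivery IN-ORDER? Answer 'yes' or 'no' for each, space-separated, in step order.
Answer: yes no yes yes

Derivation:
Step 0: SEND seq=5000 -> in-order
Step 3: SEND seq=5256 -> out-of-order
Step 4: SEND seq=5186 -> in-order
Step 5: SEND seq=7000 -> in-order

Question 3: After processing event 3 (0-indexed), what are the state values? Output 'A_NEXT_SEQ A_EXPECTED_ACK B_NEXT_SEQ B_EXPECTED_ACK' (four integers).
After event 0: A_seq=5186 A_ack=7000 B_seq=7000 B_ack=5186
After event 1: A_seq=5186 A_ack=7000 B_seq=7000 B_ack=5186
After event 2: A_seq=5256 A_ack=7000 B_seq=7000 B_ack=5186
After event 3: A_seq=5373 A_ack=7000 B_seq=7000 B_ack=5186

5373 7000 7000 5186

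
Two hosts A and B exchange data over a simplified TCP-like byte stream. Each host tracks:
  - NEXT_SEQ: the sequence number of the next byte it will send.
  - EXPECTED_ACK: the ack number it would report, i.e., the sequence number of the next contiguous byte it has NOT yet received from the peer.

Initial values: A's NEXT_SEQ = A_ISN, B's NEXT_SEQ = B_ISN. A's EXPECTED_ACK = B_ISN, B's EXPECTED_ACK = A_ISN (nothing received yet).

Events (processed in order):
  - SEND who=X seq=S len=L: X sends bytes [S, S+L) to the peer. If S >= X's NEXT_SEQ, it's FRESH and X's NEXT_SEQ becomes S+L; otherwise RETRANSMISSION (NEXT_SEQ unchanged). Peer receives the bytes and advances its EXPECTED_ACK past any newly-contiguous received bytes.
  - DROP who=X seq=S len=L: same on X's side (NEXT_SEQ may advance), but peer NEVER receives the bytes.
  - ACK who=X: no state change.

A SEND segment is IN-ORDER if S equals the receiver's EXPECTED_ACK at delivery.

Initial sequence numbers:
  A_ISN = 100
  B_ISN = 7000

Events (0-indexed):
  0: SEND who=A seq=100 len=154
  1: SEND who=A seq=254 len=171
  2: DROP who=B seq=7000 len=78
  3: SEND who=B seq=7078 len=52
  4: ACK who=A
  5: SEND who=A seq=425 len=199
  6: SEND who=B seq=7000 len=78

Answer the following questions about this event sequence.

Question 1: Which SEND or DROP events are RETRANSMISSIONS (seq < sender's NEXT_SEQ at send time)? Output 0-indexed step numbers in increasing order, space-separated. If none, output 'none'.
Answer: 6

Derivation:
Step 0: SEND seq=100 -> fresh
Step 1: SEND seq=254 -> fresh
Step 2: DROP seq=7000 -> fresh
Step 3: SEND seq=7078 -> fresh
Step 5: SEND seq=425 -> fresh
Step 6: SEND seq=7000 -> retransmit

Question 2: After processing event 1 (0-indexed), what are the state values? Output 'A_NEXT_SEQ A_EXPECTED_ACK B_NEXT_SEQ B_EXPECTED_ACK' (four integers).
After event 0: A_seq=254 A_ack=7000 B_seq=7000 B_ack=254
After event 1: A_seq=425 A_ack=7000 B_seq=7000 B_ack=425

425 7000 7000 425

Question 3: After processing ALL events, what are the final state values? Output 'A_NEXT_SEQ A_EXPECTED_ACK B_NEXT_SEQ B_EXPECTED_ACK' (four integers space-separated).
After event 0: A_seq=254 A_ack=7000 B_seq=7000 B_ack=254
After event 1: A_seq=425 A_ack=7000 B_seq=7000 B_ack=425
After event 2: A_seq=425 A_ack=7000 B_seq=7078 B_ack=425
After event 3: A_seq=425 A_ack=7000 B_seq=7130 B_ack=425
After event 4: A_seq=425 A_ack=7000 B_seq=7130 B_ack=425
After event 5: A_seq=624 A_ack=7000 B_seq=7130 B_ack=624
After event 6: A_seq=624 A_ack=7130 B_seq=7130 B_ack=624

Answer: 624 7130 7130 624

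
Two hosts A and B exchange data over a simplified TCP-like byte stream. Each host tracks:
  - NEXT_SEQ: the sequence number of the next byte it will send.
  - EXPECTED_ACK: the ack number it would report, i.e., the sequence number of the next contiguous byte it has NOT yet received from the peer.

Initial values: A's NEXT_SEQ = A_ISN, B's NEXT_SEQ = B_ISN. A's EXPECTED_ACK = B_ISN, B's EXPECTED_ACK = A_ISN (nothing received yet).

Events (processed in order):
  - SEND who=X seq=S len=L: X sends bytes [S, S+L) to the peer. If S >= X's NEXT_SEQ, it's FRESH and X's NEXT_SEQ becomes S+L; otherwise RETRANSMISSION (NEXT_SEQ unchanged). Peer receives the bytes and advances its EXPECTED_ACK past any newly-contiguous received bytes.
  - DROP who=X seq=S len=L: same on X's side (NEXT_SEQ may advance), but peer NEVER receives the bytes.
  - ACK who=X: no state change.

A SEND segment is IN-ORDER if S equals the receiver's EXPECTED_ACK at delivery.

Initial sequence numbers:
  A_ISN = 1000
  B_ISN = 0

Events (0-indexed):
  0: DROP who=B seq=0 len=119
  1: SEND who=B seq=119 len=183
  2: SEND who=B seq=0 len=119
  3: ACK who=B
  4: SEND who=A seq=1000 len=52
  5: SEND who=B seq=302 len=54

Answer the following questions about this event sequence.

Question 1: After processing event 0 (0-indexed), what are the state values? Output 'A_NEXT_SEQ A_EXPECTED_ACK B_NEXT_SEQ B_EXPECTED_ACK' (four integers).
After event 0: A_seq=1000 A_ack=0 B_seq=119 B_ack=1000

1000 0 119 1000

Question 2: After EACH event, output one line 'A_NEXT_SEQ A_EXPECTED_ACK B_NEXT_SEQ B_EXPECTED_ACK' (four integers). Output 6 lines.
1000 0 119 1000
1000 0 302 1000
1000 302 302 1000
1000 302 302 1000
1052 302 302 1052
1052 356 356 1052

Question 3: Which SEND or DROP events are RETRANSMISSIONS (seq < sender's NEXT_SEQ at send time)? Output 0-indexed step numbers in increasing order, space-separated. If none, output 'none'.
Step 0: DROP seq=0 -> fresh
Step 1: SEND seq=119 -> fresh
Step 2: SEND seq=0 -> retransmit
Step 4: SEND seq=1000 -> fresh
Step 5: SEND seq=302 -> fresh

Answer: 2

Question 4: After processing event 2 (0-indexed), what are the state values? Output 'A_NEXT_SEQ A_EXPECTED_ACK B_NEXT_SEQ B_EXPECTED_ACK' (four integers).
After event 0: A_seq=1000 A_ack=0 B_seq=119 B_ack=1000
After event 1: A_seq=1000 A_ack=0 B_seq=302 B_ack=1000
After event 2: A_seq=1000 A_ack=302 B_seq=302 B_ack=1000

1000 302 302 1000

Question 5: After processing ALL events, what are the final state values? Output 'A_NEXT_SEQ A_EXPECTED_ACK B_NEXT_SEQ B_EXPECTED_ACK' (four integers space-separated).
After event 0: A_seq=1000 A_ack=0 B_seq=119 B_ack=1000
After event 1: A_seq=1000 A_ack=0 B_seq=302 B_ack=1000
After event 2: A_seq=1000 A_ack=302 B_seq=302 B_ack=1000
After event 3: A_seq=1000 A_ack=302 B_seq=302 B_ack=1000
After event 4: A_seq=1052 A_ack=302 B_seq=302 B_ack=1052
After event 5: A_seq=1052 A_ack=356 B_seq=356 B_ack=1052

Answer: 1052 356 356 1052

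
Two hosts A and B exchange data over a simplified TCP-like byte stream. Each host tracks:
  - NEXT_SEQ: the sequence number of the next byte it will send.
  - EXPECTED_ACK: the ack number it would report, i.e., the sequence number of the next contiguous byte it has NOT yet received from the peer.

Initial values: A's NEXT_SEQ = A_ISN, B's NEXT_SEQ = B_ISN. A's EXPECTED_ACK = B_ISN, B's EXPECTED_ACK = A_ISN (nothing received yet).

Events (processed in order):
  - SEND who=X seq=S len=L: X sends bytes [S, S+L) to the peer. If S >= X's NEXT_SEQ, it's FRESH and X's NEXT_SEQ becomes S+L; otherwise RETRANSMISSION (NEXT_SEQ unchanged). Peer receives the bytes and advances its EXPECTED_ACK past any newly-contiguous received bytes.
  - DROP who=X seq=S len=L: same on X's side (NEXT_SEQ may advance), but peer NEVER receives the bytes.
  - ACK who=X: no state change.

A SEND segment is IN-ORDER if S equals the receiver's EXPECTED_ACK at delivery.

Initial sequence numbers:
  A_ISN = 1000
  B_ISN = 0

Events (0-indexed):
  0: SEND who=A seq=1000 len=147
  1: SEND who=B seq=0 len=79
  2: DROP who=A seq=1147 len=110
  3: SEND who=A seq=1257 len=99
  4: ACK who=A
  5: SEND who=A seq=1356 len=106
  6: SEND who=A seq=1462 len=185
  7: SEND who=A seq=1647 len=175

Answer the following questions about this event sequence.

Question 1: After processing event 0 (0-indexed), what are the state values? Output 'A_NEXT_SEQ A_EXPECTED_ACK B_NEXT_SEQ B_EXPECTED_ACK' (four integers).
After event 0: A_seq=1147 A_ack=0 B_seq=0 B_ack=1147

1147 0 0 1147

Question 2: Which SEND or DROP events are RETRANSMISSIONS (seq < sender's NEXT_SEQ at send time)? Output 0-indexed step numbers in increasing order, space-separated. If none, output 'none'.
Step 0: SEND seq=1000 -> fresh
Step 1: SEND seq=0 -> fresh
Step 2: DROP seq=1147 -> fresh
Step 3: SEND seq=1257 -> fresh
Step 5: SEND seq=1356 -> fresh
Step 6: SEND seq=1462 -> fresh
Step 7: SEND seq=1647 -> fresh

Answer: none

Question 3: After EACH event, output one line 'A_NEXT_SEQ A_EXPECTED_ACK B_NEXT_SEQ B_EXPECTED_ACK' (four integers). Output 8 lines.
1147 0 0 1147
1147 79 79 1147
1257 79 79 1147
1356 79 79 1147
1356 79 79 1147
1462 79 79 1147
1647 79 79 1147
1822 79 79 1147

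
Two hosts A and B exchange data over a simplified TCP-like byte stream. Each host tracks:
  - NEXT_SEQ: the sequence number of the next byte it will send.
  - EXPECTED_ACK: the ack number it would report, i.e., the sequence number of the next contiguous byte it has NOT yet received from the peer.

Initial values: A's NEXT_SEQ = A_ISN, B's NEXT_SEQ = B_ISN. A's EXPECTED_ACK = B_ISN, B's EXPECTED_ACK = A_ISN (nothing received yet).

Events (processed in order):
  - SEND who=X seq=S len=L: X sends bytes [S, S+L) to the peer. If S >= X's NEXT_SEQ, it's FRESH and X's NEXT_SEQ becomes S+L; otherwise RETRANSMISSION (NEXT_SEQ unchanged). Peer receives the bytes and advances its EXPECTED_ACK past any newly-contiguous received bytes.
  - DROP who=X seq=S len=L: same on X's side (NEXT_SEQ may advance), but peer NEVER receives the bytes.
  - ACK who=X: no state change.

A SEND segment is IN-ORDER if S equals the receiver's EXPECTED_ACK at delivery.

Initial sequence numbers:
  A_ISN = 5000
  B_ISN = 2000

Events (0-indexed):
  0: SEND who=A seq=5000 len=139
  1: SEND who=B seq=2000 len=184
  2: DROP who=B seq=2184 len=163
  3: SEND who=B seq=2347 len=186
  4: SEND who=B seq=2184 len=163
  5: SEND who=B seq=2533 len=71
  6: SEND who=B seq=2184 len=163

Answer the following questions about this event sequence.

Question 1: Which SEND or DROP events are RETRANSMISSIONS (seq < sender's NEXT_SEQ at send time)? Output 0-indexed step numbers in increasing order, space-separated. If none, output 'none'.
Answer: 4 6

Derivation:
Step 0: SEND seq=5000 -> fresh
Step 1: SEND seq=2000 -> fresh
Step 2: DROP seq=2184 -> fresh
Step 3: SEND seq=2347 -> fresh
Step 4: SEND seq=2184 -> retransmit
Step 5: SEND seq=2533 -> fresh
Step 6: SEND seq=2184 -> retransmit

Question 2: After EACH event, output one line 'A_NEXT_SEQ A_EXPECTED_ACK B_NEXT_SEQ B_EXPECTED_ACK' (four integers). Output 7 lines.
5139 2000 2000 5139
5139 2184 2184 5139
5139 2184 2347 5139
5139 2184 2533 5139
5139 2533 2533 5139
5139 2604 2604 5139
5139 2604 2604 5139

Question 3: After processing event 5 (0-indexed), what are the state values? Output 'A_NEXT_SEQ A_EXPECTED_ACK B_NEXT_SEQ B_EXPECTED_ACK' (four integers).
After event 0: A_seq=5139 A_ack=2000 B_seq=2000 B_ack=5139
After event 1: A_seq=5139 A_ack=2184 B_seq=2184 B_ack=5139
After event 2: A_seq=5139 A_ack=2184 B_seq=2347 B_ack=5139
After event 3: A_seq=5139 A_ack=2184 B_seq=2533 B_ack=5139
After event 4: A_seq=5139 A_ack=2533 B_seq=2533 B_ack=5139
After event 5: A_seq=5139 A_ack=2604 B_seq=2604 B_ack=5139

5139 2604 2604 5139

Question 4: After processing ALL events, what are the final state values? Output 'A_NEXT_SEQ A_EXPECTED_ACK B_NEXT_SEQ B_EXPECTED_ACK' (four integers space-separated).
Answer: 5139 2604 2604 5139

Derivation:
After event 0: A_seq=5139 A_ack=2000 B_seq=2000 B_ack=5139
After event 1: A_seq=5139 A_ack=2184 B_seq=2184 B_ack=5139
After event 2: A_seq=5139 A_ack=2184 B_seq=2347 B_ack=5139
After event 3: A_seq=5139 A_ack=2184 B_seq=2533 B_ack=5139
After event 4: A_seq=5139 A_ack=2533 B_seq=2533 B_ack=5139
After event 5: A_seq=5139 A_ack=2604 B_seq=2604 B_ack=5139
After event 6: A_seq=5139 A_ack=2604 B_seq=2604 B_ack=5139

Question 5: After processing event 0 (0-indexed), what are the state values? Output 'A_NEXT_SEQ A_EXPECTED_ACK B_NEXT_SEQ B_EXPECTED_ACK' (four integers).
After event 0: A_seq=5139 A_ack=2000 B_seq=2000 B_ack=5139

5139 2000 2000 5139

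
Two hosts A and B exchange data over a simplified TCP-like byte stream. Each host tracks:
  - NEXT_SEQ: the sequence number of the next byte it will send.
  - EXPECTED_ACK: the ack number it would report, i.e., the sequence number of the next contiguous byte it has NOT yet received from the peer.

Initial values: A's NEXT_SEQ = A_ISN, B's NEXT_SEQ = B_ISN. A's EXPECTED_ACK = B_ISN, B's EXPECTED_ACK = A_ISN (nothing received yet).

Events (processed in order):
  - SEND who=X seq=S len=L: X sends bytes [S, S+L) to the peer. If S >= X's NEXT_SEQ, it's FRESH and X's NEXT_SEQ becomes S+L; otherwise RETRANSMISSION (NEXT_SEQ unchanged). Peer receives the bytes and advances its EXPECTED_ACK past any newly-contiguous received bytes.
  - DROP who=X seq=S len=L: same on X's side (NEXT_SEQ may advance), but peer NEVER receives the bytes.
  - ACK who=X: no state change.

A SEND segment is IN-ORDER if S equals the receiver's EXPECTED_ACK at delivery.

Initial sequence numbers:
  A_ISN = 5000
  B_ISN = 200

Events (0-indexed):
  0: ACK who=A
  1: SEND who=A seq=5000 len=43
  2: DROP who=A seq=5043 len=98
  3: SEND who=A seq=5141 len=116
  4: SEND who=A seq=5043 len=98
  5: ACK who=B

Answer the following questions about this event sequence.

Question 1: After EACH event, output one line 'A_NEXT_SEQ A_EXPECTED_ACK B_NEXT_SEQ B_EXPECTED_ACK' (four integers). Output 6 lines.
5000 200 200 5000
5043 200 200 5043
5141 200 200 5043
5257 200 200 5043
5257 200 200 5257
5257 200 200 5257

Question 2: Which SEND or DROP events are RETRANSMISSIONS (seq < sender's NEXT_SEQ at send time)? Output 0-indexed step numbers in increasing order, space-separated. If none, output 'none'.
Step 1: SEND seq=5000 -> fresh
Step 2: DROP seq=5043 -> fresh
Step 3: SEND seq=5141 -> fresh
Step 4: SEND seq=5043 -> retransmit

Answer: 4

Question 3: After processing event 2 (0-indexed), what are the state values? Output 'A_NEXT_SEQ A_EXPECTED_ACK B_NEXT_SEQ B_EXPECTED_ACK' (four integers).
After event 0: A_seq=5000 A_ack=200 B_seq=200 B_ack=5000
After event 1: A_seq=5043 A_ack=200 B_seq=200 B_ack=5043
After event 2: A_seq=5141 A_ack=200 B_seq=200 B_ack=5043

5141 200 200 5043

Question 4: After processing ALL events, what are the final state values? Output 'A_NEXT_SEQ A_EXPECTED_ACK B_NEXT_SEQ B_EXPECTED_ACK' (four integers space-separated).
After event 0: A_seq=5000 A_ack=200 B_seq=200 B_ack=5000
After event 1: A_seq=5043 A_ack=200 B_seq=200 B_ack=5043
After event 2: A_seq=5141 A_ack=200 B_seq=200 B_ack=5043
After event 3: A_seq=5257 A_ack=200 B_seq=200 B_ack=5043
After event 4: A_seq=5257 A_ack=200 B_seq=200 B_ack=5257
After event 5: A_seq=5257 A_ack=200 B_seq=200 B_ack=5257

Answer: 5257 200 200 5257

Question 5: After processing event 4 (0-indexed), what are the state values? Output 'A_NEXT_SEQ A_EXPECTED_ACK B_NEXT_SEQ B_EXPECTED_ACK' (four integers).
After event 0: A_seq=5000 A_ack=200 B_seq=200 B_ack=5000
After event 1: A_seq=5043 A_ack=200 B_seq=200 B_ack=5043
After event 2: A_seq=5141 A_ack=200 B_seq=200 B_ack=5043
After event 3: A_seq=5257 A_ack=200 B_seq=200 B_ack=5043
After event 4: A_seq=5257 A_ack=200 B_seq=200 B_ack=5257

5257 200 200 5257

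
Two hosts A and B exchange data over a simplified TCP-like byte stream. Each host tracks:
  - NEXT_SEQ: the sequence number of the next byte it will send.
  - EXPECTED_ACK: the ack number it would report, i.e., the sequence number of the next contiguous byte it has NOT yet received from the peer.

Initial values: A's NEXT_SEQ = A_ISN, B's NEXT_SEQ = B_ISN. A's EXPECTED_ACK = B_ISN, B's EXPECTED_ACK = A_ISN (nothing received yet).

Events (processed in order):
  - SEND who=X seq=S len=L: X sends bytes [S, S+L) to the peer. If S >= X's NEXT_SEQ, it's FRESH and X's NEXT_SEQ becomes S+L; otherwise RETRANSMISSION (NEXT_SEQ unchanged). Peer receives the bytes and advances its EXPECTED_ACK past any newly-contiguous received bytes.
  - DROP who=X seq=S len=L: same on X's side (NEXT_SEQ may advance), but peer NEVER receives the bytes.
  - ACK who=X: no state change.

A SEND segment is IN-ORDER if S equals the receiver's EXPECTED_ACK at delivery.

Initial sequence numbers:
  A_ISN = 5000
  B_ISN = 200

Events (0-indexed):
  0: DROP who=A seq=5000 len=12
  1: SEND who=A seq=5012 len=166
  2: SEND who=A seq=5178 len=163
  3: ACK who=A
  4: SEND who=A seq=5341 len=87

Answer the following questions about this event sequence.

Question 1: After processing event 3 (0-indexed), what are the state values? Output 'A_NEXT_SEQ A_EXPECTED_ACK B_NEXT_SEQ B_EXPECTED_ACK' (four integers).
After event 0: A_seq=5012 A_ack=200 B_seq=200 B_ack=5000
After event 1: A_seq=5178 A_ack=200 B_seq=200 B_ack=5000
After event 2: A_seq=5341 A_ack=200 B_seq=200 B_ack=5000
After event 3: A_seq=5341 A_ack=200 B_seq=200 B_ack=5000

5341 200 200 5000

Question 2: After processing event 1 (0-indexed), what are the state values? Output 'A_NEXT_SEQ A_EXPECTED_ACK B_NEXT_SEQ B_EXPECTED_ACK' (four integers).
After event 0: A_seq=5012 A_ack=200 B_seq=200 B_ack=5000
After event 1: A_seq=5178 A_ack=200 B_seq=200 B_ack=5000

5178 200 200 5000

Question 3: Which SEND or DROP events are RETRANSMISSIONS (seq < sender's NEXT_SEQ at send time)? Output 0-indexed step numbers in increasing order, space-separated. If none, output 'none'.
Step 0: DROP seq=5000 -> fresh
Step 1: SEND seq=5012 -> fresh
Step 2: SEND seq=5178 -> fresh
Step 4: SEND seq=5341 -> fresh

Answer: none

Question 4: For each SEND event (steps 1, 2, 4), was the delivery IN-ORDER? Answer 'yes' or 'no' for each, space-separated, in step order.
Answer: no no no

Derivation:
Step 1: SEND seq=5012 -> out-of-order
Step 2: SEND seq=5178 -> out-of-order
Step 4: SEND seq=5341 -> out-of-order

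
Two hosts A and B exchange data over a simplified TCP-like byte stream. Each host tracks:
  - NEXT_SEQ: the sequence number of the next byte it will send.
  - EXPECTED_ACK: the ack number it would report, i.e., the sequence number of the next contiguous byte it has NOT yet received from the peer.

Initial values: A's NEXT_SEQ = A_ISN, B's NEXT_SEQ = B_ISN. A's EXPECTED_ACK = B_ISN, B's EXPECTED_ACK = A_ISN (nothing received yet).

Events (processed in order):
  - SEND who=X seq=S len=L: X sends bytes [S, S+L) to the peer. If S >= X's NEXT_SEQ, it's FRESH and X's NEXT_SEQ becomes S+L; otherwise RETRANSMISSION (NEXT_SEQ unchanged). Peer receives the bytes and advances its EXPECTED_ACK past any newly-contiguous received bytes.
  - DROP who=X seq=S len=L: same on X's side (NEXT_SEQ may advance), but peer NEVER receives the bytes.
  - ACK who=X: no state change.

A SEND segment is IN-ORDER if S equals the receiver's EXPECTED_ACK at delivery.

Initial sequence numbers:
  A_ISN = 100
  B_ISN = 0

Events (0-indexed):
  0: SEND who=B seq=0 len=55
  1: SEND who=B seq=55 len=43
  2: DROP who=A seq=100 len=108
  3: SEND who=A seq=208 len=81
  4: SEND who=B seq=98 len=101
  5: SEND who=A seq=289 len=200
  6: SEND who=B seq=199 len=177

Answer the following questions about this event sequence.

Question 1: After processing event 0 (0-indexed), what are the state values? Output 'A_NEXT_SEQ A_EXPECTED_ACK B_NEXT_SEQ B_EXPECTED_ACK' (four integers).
After event 0: A_seq=100 A_ack=55 B_seq=55 B_ack=100

100 55 55 100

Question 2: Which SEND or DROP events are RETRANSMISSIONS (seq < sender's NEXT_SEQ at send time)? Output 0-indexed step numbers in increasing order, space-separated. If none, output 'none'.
Answer: none

Derivation:
Step 0: SEND seq=0 -> fresh
Step 1: SEND seq=55 -> fresh
Step 2: DROP seq=100 -> fresh
Step 3: SEND seq=208 -> fresh
Step 4: SEND seq=98 -> fresh
Step 5: SEND seq=289 -> fresh
Step 6: SEND seq=199 -> fresh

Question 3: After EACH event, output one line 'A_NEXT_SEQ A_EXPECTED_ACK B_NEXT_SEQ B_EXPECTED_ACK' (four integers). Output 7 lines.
100 55 55 100
100 98 98 100
208 98 98 100
289 98 98 100
289 199 199 100
489 199 199 100
489 376 376 100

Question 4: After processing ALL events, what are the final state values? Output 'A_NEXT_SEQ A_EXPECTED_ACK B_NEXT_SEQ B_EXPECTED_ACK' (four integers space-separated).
Answer: 489 376 376 100

Derivation:
After event 0: A_seq=100 A_ack=55 B_seq=55 B_ack=100
After event 1: A_seq=100 A_ack=98 B_seq=98 B_ack=100
After event 2: A_seq=208 A_ack=98 B_seq=98 B_ack=100
After event 3: A_seq=289 A_ack=98 B_seq=98 B_ack=100
After event 4: A_seq=289 A_ack=199 B_seq=199 B_ack=100
After event 5: A_seq=489 A_ack=199 B_seq=199 B_ack=100
After event 6: A_seq=489 A_ack=376 B_seq=376 B_ack=100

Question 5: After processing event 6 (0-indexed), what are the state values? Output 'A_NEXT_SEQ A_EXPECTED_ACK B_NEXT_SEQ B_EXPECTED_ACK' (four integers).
After event 0: A_seq=100 A_ack=55 B_seq=55 B_ack=100
After event 1: A_seq=100 A_ack=98 B_seq=98 B_ack=100
After event 2: A_seq=208 A_ack=98 B_seq=98 B_ack=100
After event 3: A_seq=289 A_ack=98 B_seq=98 B_ack=100
After event 4: A_seq=289 A_ack=199 B_seq=199 B_ack=100
After event 5: A_seq=489 A_ack=199 B_seq=199 B_ack=100
After event 6: A_seq=489 A_ack=376 B_seq=376 B_ack=100

489 376 376 100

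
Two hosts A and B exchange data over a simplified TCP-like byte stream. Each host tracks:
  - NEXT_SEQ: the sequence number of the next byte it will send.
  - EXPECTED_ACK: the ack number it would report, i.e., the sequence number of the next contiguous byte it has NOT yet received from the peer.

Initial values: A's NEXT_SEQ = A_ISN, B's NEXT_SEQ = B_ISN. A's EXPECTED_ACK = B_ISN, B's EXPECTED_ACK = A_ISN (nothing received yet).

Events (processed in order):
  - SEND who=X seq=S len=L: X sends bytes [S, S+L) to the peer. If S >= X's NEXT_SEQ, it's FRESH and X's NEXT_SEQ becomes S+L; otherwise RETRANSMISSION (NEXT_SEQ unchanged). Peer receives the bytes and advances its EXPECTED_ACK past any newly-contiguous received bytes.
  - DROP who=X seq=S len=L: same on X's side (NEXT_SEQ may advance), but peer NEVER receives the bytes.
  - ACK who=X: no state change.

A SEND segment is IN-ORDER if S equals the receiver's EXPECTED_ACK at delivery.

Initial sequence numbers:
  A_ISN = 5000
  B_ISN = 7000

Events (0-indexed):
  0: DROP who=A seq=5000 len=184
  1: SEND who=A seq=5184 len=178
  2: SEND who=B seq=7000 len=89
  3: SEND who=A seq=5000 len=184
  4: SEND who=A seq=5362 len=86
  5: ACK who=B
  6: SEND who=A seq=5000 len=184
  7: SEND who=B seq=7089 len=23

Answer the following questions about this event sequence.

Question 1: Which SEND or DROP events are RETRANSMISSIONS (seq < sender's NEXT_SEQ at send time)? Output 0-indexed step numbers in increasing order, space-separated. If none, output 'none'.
Answer: 3 6

Derivation:
Step 0: DROP seq=5000 -> fresh
Step 1: SEND seq=5184 -> fresh
Step 2: SEND seq=7000 -> fresh
Step 3: SEND seq=5000 -> retransmit
Step 4: SEND seq=5362 -> fresh
Step 6: SEND seq=5000 -> retransmit
Step 7: SEND seq=7089 -> fresh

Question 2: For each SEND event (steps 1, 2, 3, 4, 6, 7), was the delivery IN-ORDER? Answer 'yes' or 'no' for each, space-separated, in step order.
Step 1: SEND seq=5184 -> out-of-order
Step 2: SEND seq=7000 -> in-order
Step 3: SEND seq=5000 -> in-order
Step 4: SEND seq=5362 -> in-order
Step 6: SEND seq=5000 -> out-of-order
Step 7: SEND seq=7089 -> in-order

Answer: no yes yes yes no yes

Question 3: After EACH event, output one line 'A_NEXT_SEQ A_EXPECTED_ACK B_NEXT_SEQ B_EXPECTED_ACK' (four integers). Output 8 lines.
5184 7000 7000 5000
5362 7000 7000 5000
5362 7089 7089 5000
5362 7089 7089 5362
5448 7089 7089 5448
5448 7089 7089 5448
5448 7089 7089 5448
5448 7112 7112 5448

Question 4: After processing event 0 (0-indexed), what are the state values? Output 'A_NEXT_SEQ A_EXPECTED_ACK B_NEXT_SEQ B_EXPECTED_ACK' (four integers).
After event 0: A_seq=5184 A_ack=7000 B_seq=7000 B_ack=5000

5184 7000 7000 5000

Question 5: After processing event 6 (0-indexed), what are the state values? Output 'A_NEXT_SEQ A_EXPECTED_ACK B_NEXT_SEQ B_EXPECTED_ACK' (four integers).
After event 0: A_seq=5184 A_ack=7000 B_seq=7000 B_ack=5000
After event 1: A_seq=5362 A_ack=7000 B_seq=7000 B_ack=5000
After event 2: A_seq=5362 A_ack=7089 B_seq=7089 B_ack=5000
After event 3: A_seq=5362 A_ack=7089 B_seq=7089 B_ack=5362
After event 4: A_seq=5448 A_ack=7089 B_seq=7089 B_ack=5448
After event 5: A_seq=5448 A_ack=7089 B_seq=7089 B_ack=5448
After event 6: A_seq=5448 A_ack=7089 B_seq=7089 B_ack=5448

5448 7089 7089 5448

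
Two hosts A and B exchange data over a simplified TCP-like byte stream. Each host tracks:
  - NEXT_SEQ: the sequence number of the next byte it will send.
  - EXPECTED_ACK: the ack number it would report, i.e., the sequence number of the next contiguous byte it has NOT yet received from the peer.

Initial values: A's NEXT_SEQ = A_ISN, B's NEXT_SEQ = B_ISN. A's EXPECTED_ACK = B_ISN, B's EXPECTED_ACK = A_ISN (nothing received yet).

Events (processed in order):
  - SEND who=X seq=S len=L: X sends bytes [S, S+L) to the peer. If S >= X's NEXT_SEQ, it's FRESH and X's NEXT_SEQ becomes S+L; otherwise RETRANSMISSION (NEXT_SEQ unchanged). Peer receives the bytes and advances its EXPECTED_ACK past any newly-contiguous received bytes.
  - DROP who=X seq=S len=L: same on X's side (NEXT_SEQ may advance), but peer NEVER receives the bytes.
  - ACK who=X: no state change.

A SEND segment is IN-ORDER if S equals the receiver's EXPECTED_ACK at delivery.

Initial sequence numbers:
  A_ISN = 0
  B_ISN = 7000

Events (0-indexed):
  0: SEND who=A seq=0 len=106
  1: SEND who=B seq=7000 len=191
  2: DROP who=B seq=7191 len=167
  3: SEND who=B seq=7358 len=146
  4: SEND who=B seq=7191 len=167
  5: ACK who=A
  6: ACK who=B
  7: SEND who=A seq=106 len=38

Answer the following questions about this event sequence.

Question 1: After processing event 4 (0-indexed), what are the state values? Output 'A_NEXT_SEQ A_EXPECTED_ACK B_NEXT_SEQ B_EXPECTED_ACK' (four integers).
After event 0: A_seq=106 A_ack=7000 B_seq=7000 B_ack=106
After event 1: A_seq=106 A_ack=7191 B_seq=7191 B_ack=106
After event 2: A_seq=106 A_ack=7191 B_seq=7358 B_ack=106
After event 3: A_seq=106 A_ack=7191 B_seq=7504 B_ack=106
After event 4: A_seq=106 A_ack=7504 B_seq=7504 B_ack=106

106 7504 7504 106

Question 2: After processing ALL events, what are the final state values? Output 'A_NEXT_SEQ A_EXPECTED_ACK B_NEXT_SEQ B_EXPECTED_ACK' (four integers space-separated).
After event 0: A_seq=106 A_ack=7000 B_seq=7000 B_ack=106
After event 1: A_seq=106 A_ack=7191 B_seq=7191 B_ack=106
After event 2: A_seq=106 A_ack=7191 B_seq=7358 B_ack=106
After event 3: A_seq=106 A_ack=7191 B_seq=7504 B_ack=106
After event 4: A_seq=106 A_ack=7504 B_seq=7504 B_ack=106
After event 5: A_seq=106 A_ack=7504 B_seq=7504 B_ack=106
After event 6: A_seq=106 A_ack=7504 B_seq=7504 B_ack=106
After event 7: A_seq=144 A_ack=7504 B_seq=7504 B_ack=144

Answer: 144 7504 7504 144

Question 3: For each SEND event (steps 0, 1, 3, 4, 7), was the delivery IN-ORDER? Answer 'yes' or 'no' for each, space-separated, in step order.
Answer: yes yes no yes yes

Derivation:
Step 0: SEND seq=0 -> in-order
Step 1: SEND seq=7000 -> in-order
Step 3: SEND seq=7358 -> out-of-order
Step 4: SEND seq=7191 -> in-order
Step 7: SEND seq=106 -> in-order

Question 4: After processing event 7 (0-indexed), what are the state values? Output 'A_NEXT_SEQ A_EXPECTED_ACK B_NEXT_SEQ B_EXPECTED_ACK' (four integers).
After event 0: A_seq=106 A_ack=7000 B_seq=7000 B_ack=106
After event 1: A_seq=106 A_ack=7191 B_seq=7191 B_ack=106
After event 2: A_seq=106 A_ack=7191 B_seq=7358 B_ack=106
After event 3: A_seq=106 A_ack=7191 B_seq=7504 B_ack=106
After event 4: A_seq=106 A_ack=7504 B_seq=7504 B_ack=106
After event 5: A_seq=106 A_ack=7504 B_seq=7504 B_ack=106
After event 6: A_seq=106 A_ack=7504 B_seq=7504 B_ack=106
After event 7: A_seq=144 A_ack=7504 B_seq=7504 B_ack=144

144 7504 7504 144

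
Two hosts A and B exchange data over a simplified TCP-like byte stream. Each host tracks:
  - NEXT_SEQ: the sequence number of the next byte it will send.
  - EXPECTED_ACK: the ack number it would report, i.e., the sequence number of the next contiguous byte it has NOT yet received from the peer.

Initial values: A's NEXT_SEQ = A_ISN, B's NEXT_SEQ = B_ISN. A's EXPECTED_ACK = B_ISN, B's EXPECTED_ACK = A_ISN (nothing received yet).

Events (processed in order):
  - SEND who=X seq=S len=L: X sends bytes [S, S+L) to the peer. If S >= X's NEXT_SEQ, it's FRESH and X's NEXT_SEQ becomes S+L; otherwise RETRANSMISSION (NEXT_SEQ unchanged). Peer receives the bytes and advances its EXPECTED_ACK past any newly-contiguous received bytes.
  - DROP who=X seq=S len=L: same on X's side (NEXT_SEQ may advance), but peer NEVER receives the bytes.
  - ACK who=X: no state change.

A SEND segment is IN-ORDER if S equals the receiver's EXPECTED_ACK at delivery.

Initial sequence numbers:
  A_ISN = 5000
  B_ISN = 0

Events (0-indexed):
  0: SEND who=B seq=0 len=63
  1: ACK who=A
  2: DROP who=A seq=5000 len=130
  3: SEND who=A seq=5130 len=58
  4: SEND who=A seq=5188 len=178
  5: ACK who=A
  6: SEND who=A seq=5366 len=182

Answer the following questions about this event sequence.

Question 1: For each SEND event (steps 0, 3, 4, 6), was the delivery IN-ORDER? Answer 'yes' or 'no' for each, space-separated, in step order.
Step 0: SEND seq=0 -> in-order
Step 3: SEND seq=5130 -> out-of-order
Step 4: SEND seq=5188 -> out-of-order
Step 6: SEND seq=5366 -> out-of-order

Answer: yes no no no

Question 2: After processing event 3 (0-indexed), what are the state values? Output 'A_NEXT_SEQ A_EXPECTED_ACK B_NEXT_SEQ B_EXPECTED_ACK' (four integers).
After event 0: A_seq=5000 A_ack=63 B_seq=63 B_ack=5000
After event 1: A_seq=5000 A_ack=63 B_seq=63 B_ack=5000
After event 2: A_seq=5130 A_ack=63 B_seq=63 B_ack=5000
After event 3: A_seq=5188 A_ack=63 B_seq=63 B_ack=5000

5188 63 63 5000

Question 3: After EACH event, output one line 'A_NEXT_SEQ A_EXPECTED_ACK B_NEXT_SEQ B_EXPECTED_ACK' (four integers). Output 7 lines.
5000 63 63 5000
5000 63 63 5000
5130 63 63 5000
5188 63 63 5000
5366 63 63 5000
5366 63 63 5000
5548 63 63 5000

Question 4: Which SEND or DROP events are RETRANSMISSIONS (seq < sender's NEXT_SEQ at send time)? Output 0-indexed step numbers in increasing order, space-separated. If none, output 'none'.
Step 0: SEND seq=0 -> fresh
Step 2: DROP seq=5000 -> fresh
Step 3: SEND seq=5130 -> fresh
Step 4: SEND seq=5188 -> fresh
Step 6: SEND seq=5366 -> fresh

Answer: none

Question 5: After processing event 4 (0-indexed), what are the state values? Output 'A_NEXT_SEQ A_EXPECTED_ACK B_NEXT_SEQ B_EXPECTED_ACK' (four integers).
After event 0: A_seq=5000 A_ack=63 B_seq=63 B_ack=5000
After event 1: A_seq=5000 A_ack=63 B_seq=63 B_ack=5000
After event 2: A_seq=5130 A_ack=63 B_seq=63 B_ack=5000
After event 3: A_seq=5188 A_ack=63 B_seq=63 B_ack=5000
After event 4: A_seq=5366 A_ack=63 B_seq=63 B_ack=5000

5366 63 63 5000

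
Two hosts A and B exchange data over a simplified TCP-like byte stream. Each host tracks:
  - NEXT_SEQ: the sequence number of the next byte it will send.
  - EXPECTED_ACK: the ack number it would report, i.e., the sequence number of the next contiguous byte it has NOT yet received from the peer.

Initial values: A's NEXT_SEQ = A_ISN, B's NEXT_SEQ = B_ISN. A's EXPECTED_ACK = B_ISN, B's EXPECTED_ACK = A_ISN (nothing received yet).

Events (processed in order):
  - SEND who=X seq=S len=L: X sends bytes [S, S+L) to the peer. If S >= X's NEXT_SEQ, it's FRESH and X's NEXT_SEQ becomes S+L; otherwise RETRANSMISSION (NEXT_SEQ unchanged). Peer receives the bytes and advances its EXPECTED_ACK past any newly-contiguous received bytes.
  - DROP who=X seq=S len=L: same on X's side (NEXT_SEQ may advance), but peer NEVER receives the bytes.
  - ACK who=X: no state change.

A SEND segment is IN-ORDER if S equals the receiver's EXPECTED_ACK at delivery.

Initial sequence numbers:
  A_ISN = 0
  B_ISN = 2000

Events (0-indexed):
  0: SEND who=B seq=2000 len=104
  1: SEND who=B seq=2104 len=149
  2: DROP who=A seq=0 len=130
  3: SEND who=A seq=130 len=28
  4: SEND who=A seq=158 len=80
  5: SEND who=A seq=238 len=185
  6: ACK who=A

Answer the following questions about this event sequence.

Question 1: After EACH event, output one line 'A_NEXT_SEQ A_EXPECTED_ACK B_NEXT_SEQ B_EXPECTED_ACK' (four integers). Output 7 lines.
0 2104 2104 0
0 2253 2253 0
130 2253 2253 0
158 2253 2253 0
238 2253 2253 0
423 2253 2253 0
423 2253 2253 0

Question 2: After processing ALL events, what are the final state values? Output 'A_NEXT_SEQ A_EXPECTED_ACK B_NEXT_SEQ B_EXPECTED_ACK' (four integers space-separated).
After event 0: A_seq=0 A_ack=2104 B_seq=2104 B_ack=0
After event 1: A_seq=0 A_ack=2253 B_seq=2253 B_ack=0
After event 2: A_seq=130 A_ack=2253 B_seq=2253 B_ack=0
After event 3: A_seq=158 A_ack=2253 B_seq=2253 B_ack=0
After event 4: A_seq=238 A_ack=2253 B_seq=2253 B_ack=0
After event 5: A_seq=423 A_ack=2253 B_seq=2253 B_ack=0
After event 6: A_seq=423 A_ack=2253 B_seq=2253 B_ack=0

Answer: 423 2253 2253 0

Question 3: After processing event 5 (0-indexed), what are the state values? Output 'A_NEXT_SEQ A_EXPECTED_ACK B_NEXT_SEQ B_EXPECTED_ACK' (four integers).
After event 0: A_seq=0 A_ack=2104 B_seq=2104 B_ack=0
After event 1: A_seq=0 A_ack=2253 B_seq=2253 B_ack=0
After event 2: A_seq=130 A_ack=2253 B_seq=2253 B_ack=0
After event 3: A_seq=158 A_ack=2253 B_seq=2253 B_ack=0
After event 4: A_seq=238 A_ack=2253 B_seq=2253 B_ack=0
After event 5: A_seq=423 A_ack=2253 B_seq=2253 B_ack=0

423 2253 2253 0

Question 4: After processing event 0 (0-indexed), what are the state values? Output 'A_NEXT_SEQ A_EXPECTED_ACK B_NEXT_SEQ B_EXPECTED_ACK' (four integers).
After event 0: A_seq=0 A_ack=2104 B_seq=2104 B_ack=0

0 2104 2104 0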